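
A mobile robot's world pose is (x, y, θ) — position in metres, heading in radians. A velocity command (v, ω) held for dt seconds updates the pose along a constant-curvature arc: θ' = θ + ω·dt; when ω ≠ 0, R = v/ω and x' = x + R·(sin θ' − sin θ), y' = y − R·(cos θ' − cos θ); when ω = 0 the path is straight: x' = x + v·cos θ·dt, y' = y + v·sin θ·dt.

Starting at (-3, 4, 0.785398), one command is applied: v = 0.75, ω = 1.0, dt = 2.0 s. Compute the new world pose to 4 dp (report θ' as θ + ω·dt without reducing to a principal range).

(-3.2688, 5.2333, 2.7854)

θ' = 0.7854 + 1.0·2.0 = 2.7854
R = v/ω = 0.75/1.0 = 0.7500
x' = -3 + 0.7500·(sin 2.7854 − sin 0.7854) = -3.2688
y' = 4 − 0.7500·(cos 2.7854 − cos 0.7854) = 5.2333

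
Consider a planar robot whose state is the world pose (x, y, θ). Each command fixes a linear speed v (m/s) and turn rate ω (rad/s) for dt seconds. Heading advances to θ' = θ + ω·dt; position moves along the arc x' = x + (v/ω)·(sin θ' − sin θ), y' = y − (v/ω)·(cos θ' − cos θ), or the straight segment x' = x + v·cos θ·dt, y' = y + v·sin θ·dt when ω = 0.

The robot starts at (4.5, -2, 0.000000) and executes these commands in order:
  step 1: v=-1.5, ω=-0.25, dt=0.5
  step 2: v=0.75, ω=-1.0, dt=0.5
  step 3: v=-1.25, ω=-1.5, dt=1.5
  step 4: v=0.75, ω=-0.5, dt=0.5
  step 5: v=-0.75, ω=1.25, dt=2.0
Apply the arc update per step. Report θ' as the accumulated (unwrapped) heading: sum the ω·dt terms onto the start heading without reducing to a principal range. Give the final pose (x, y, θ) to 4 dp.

step 1: θ'=-0.1250 (R=6.0000) → pose (3.7520, -1.9532, -0.1250)
step 2: θ'=-0.6250 (R=-0.7500) → pose (4.0973, -2.0891, -0.6250)
step 3: θ'=-2.8750 (R=0.8333) → pose (4.3653, -0.6094, -2.8750)
step 4: θ'=-3.1250 (R=-1.5000) → pose (3.9950, -0.6622, -3.1250)
step 5: θ'=-0.6250 (R=-0.6000) → pose (4.3361, 0.4243, -0.6250)

(4.3361, 0.4243, -0.6250)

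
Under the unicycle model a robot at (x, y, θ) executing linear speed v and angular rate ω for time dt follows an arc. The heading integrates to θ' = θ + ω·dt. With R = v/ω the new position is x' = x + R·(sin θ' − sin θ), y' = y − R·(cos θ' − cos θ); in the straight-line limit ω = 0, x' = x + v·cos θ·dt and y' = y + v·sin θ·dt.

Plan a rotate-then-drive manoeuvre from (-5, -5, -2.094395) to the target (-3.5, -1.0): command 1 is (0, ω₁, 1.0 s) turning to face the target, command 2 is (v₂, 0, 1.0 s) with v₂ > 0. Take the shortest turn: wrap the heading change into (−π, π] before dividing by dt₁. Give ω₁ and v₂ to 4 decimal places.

ω₁ = -2.9768, v₂ = 4.2720

heading to target = atan2(-1−-5, -3.5−-5) = 1.2120
Δθ = wrap(1.2120 − -2.0944) = -2.9768; ω₁ = Δθ/dt₁ = -2.9768
distance = √((-3.5−-5)² + (-1−-5)²) = 4.2720; v₂ = distance/dt₂ = 4.2720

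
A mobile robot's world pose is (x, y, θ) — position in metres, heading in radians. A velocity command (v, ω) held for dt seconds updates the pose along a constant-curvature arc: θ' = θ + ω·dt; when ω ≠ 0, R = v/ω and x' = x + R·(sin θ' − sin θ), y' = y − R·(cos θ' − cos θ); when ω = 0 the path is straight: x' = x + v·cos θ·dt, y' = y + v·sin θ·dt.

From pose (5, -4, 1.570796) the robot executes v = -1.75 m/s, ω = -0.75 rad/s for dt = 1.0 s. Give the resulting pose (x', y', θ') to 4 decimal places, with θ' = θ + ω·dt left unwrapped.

(4.3739, -5.5905, 0.8208)

θ' = 1.5708 + -0.75·1.0 = 0.8208
R = v/ω = -1.75/-0.75 = 2.3333
x' = 5 + 2.3333·(sin 0.8208 − sin 1.5708) = 4.3739
y' = -4 − 2.3333·(cos 0.8208 − cos 1.5708) = -5.5905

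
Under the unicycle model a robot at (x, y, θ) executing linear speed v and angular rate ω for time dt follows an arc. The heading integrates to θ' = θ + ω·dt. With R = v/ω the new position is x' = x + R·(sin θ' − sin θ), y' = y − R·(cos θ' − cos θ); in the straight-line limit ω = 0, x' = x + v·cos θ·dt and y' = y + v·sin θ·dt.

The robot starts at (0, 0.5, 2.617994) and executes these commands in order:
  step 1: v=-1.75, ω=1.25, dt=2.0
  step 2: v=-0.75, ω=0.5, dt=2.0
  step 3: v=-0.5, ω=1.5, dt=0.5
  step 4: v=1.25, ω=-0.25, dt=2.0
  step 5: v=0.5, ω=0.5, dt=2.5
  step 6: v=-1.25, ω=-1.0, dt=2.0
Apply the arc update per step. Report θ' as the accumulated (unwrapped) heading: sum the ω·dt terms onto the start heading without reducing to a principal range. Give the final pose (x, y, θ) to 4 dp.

step 1: θ'=5.1180 (R=-1.4000) → pose (1.9864, 2.2648, 5.1180)
step 2: θ'=6.1180 (R=-1.5000) → pose (0.8548, 3.1526, 6.1180)
step 3: θ'=6.8680 (R=-0.3333) → pose (0.6159, 3.1017, 6.8680)
step 4: θ'=6.3680 (R=-5.0000) → pose (2.9526, 3.9146, 6.3680)
step 5: θ'=7.6180 (R=1.0000) → pose (3.8402, 4.6772, 7.6180)
step 6: θ'=5.6180 (R=1.2500) → pose (1.8533, 3.9860, 5.6180)

(1.8533, 3.9860, 5.6180)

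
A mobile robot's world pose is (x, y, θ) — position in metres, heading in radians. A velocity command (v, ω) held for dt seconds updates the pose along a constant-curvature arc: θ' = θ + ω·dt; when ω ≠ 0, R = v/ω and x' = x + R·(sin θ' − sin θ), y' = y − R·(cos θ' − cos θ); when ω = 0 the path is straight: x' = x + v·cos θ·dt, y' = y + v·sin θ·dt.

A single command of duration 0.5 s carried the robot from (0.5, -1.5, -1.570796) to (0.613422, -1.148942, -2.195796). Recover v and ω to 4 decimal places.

Δθ = -2.195796 − -1.570796 = -0.625000
ω = Δθ/dt = -0.625000/0.5 = -1.2500
R = −Δy/(cos θ' − cos θ) = 0.6000
v = R·ω = 0.6000·-1.2500 = -0.7500

v = -0.7500, ω = -1.2500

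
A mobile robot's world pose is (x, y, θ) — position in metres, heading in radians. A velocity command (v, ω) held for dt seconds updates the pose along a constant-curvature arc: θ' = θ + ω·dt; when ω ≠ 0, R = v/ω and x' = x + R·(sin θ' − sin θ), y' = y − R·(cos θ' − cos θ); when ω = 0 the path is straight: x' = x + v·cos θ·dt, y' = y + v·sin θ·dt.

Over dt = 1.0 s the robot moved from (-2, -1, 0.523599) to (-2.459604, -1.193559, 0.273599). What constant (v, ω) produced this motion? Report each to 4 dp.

v = -0.5000, ω = -0.2500

Δθ = 0.273599 − 0.523599 = -0.250000
ω = Δθ/dt = -0.250000/1.0 = -0.2500
R = Δx/(sin θ' − sin θ) = 2.0000
v = R·ω = 2.0000·-0.2500 = -0.5000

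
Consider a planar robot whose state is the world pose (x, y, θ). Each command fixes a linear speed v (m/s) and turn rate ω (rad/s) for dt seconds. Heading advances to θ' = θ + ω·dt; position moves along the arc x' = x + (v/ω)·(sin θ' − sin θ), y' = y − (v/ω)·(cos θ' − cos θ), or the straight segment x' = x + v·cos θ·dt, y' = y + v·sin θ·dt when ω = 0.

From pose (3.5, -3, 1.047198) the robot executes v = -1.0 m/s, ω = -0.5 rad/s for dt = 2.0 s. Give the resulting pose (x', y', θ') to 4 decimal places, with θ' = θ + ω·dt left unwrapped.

(1.8623, -3.9978, 0.0472)

θ' = 1.0472 + -0.5·2.0 = 0.0472
R = v/ω = -1.0/-0.5 = 2.0000
x' = 3.5 + 2.0000·(sin 0.0472 − sin 1.0472) = 1.8623
y' = -3 − 2.0000·(cos 0.0472 − cos 1.0472) = -3.9978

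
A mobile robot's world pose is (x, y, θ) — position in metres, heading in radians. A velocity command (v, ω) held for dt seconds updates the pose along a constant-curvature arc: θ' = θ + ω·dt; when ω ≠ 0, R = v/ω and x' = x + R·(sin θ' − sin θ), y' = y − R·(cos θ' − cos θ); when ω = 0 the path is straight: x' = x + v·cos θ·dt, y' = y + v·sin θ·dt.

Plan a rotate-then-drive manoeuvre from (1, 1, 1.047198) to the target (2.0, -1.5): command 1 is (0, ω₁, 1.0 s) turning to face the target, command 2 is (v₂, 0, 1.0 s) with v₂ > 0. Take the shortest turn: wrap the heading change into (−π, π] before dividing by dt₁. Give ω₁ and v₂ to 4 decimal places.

heading to target = atan2(-1.5−1, 2−1) = -1.1903
Δθ = wrap(-1.1903 − 1.0472) = -2.2375; ω₁ = Δθ/dt₁ = -2.2375
distance = √((2−1)² + (-1.5−1)²) = 2.6926; v₂ = distance/dt₂ = 2.6926

ω₁ = -2.2375, v₂ = 2.6926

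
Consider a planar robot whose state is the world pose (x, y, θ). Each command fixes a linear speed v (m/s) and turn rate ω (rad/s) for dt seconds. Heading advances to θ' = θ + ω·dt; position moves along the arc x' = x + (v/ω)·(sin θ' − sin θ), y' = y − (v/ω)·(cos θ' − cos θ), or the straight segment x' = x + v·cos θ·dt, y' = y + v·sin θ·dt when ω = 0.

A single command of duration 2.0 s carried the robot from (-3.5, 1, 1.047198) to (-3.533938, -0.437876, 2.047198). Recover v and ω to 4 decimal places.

Δθ = 2.047198 − 1.047198 = 1.000000
ω = Δθ/dt = 1.000000/2.0 = 0.5000
R = −Δy/(cos θ' − cos θ) = -1.5000
v = R·ω = -1.5000·0.5000 = -0.7500

v = -0.7500, ω = 0.5000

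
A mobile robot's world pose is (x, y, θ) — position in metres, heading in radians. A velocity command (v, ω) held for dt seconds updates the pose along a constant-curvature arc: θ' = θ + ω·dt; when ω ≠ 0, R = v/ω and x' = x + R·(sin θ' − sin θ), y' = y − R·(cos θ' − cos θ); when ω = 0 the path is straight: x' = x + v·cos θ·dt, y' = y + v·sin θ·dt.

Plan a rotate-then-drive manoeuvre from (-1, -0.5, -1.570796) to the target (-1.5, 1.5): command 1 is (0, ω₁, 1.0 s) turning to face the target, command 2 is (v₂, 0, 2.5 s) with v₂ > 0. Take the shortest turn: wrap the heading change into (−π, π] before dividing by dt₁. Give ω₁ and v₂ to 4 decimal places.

heading to target = atan2(1.5−-0.5, -1.5−-1) = 1.8158
Δθ = wrap(1.8158 − -1.5708) = -2.8966; ω₁ = Δθ/dt₁ = -2.8966
distance = √((-1.5−-1)² + (1.5−-0.5)²) = 2.0616; v₂ = distance/dt₂ = 0.8246

ω₁ = -2.8966, v₂ = 0.8246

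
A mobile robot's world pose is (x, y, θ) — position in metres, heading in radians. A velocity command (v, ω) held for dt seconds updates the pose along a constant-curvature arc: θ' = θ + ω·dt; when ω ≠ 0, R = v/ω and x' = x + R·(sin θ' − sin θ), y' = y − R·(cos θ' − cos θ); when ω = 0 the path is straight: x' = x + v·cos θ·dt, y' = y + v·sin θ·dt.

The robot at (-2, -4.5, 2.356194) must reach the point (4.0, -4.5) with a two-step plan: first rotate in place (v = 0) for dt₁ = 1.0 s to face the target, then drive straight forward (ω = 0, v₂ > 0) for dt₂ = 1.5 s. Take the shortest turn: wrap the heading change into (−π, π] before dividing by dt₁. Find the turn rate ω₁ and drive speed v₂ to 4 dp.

heading to target = atan2(-4.5−-4.5, 4−-2) = 0.0000
Δθ = wrap(0.0000 − 2.3562) = -2.3562; ω₁ = Δθ/dt₁ = -2.3562
distance = √((4−-2)² + (-4.5−-4.5)²) = 6.0000; v₂ = distance/dt₂ = 4.0000

ω₁ = -2.3562, v₂ = 4.0000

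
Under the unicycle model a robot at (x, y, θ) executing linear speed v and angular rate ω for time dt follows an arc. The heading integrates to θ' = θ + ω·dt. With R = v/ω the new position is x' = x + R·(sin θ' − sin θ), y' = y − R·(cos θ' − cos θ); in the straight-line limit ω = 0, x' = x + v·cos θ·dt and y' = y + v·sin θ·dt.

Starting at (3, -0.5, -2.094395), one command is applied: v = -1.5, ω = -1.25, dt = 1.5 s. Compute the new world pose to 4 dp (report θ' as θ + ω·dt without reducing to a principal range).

(4.9230, -0.2882, -3.9694)

θ' = -2.0944 + -1.25·1.5 = -3.9694
R = v/ω = -1.5/-1.25 = 1.2000
x' = 3 + 1.2000·(sin -3.9694 − sin -2.0944) = 4.9230
y' = -0.5 − 1.2000·(cos -3.9694 − cos -2.0944) = -0.2882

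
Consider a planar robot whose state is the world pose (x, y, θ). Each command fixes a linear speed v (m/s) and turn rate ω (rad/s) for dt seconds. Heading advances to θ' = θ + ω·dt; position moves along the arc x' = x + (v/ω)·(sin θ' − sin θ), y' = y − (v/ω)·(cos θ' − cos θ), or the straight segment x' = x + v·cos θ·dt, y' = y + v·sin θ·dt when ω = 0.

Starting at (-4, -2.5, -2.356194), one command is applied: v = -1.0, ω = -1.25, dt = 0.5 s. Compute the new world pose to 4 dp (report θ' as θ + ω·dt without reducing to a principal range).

θ' = -2.3562 + -1.25·0.5 = -2.9812
R = v/ω = -1.0/-1.25 = 0.8000
x' = -4 + 0.8000·(sin -2.9812 − sin -2.3562) = -3.5621
y' = -2.5 − 0.8000·(cos -2.9812 − cos -2.3562) = -2.2760

(-3.5621, -2.2760, -2.9812)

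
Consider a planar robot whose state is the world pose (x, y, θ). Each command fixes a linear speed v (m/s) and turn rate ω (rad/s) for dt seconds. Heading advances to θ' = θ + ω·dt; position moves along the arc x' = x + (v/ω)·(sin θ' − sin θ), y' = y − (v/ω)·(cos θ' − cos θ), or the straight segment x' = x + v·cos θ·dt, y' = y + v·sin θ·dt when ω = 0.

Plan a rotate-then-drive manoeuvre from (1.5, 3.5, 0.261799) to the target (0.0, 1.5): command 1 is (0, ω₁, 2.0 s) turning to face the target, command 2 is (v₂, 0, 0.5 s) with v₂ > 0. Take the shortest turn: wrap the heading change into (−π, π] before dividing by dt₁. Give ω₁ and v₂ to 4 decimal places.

ω₁ = -1.2380, v₂ = 5.0000

heading to target = atan2(1.5−3.5, 0−1.5) = -2.2143
Δθ = wrap(-2.2143 − 0.2618) = -2.4761; ω₁ = Δθ/dt₁ = -1.2380
distance = √((0−1.5)² + (1.5−3.5)²) = 2.5000; v₂ = distance/dt₂ = 5.0000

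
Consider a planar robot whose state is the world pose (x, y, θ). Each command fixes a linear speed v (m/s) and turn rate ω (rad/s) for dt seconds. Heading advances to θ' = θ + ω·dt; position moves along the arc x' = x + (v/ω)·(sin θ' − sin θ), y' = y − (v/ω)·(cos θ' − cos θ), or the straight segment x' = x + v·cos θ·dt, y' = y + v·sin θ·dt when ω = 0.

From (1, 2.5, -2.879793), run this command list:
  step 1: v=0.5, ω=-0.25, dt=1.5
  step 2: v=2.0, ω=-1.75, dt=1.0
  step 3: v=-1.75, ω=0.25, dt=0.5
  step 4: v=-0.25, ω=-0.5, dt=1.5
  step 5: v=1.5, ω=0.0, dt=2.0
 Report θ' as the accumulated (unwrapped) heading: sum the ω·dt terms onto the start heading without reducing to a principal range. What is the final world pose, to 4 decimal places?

step 1: θ'=-3.2548 (R=-2.0000) → pose (0.2564, 2.4447, -3.2548)
step 2: θ'=-5.0048 (R=-1.1429) → pose (-0.7088, 3.9096, -5.0048)
step 3: θ'=-4.8798 (R=-7.0000) → pose (-0.9081, 3.0582, -4.8798)
step 4: θ'=-5.6298 (R=0.5000) → pose (-1.0971, 2.7445, -5.6298)
step 5: θ'=-5.6298 (straight) → pose (1.2849, 4.5682, -5.6298)

(1.2849, 4.5682, -5.6298)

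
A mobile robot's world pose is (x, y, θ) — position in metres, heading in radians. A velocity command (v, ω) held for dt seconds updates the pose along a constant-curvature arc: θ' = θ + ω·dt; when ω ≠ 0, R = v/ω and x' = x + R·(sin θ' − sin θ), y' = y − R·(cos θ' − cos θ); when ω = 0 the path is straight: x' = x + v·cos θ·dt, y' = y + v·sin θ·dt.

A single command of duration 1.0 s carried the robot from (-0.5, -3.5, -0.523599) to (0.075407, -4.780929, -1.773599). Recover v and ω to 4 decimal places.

v = 1.5000, ω = -1.2500

Δθ = -1.773599 − -0.523599 = -1.250000
ω = Δθ/dt = -1.250000/1.0 = -1.2500
R = −Δy/(cos θ' − cos θ) = -1.2000
v = R·ω = -1.2000·-1.2500 = 1.5000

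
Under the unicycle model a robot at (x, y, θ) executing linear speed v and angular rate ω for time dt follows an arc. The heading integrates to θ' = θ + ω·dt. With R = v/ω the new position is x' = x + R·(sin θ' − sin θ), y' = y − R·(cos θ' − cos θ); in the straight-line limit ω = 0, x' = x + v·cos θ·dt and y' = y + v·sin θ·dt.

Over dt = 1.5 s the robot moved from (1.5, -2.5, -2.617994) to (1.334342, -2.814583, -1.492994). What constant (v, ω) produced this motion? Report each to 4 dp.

Δθ = -1.492994 − -2.617994 = 1.125000
ω = Δθ/dt = 1.125000/1.5 = 0.7500
R = −Δy/(cos θ' − cos θ) = 0.3333
v = R·ω = 0.3333·0.7500 = 0.2500

v = 0.2500, ω = 0.7500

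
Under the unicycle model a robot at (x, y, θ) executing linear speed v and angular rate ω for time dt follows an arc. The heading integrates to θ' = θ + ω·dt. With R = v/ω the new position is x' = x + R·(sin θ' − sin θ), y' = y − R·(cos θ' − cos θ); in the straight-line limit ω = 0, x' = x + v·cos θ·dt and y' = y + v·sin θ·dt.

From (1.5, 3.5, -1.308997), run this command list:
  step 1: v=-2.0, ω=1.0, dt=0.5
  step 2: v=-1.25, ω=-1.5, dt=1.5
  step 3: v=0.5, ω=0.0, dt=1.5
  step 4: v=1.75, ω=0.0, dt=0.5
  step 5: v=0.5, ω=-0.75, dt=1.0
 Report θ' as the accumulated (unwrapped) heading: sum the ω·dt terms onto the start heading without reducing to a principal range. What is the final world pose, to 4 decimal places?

step 1: θ'=-0.8090 (R=-2.0000) → pose (1.0153, 4.3628, -0.8090)
step 2: θ'=-3.0590 (R=0.8333) → pose (1.5496, 5.7685, -3.0590)
step 3: θ'=-3.0590 (straight) → pose (0.8021, 5.7066, -3.0590)
step 4: θ'=-3.0590 (straight) → pose (-0.0699, 5.6344, -3.0590)
step 5: θ'=-3.8090 (R=-0.6667) → pose (-0.5375, 5.7752, -3.8090)

(-0.5375, 5.7752, -3.8090)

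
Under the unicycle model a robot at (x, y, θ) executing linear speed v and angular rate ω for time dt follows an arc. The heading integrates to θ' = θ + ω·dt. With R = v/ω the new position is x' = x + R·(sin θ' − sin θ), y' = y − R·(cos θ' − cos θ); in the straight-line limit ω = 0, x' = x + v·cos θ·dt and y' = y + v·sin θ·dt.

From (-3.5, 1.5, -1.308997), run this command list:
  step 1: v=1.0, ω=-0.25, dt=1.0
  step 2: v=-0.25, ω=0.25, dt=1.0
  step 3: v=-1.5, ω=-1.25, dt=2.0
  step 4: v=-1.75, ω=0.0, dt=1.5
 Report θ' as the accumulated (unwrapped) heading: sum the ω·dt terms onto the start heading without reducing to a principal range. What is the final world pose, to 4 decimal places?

step 1: θ'=-1.5590 (R=-4.0000) → pose (-3.3640, 0.5119, -1.5590)
step 2: θ'=-1.3090 (R=-1.0000) → pose (-3.3980, 0.7589, -1.3090)
step 3: θ'=-3.8090 (R=1.2000) → pose (-1.4961, 2.0120, -3.8090)
step 4: θ'=-3.8090 (straight) → pose (0.5656, 0.3873, -3.8090)

(0.5656, 0.3873, -3.8090)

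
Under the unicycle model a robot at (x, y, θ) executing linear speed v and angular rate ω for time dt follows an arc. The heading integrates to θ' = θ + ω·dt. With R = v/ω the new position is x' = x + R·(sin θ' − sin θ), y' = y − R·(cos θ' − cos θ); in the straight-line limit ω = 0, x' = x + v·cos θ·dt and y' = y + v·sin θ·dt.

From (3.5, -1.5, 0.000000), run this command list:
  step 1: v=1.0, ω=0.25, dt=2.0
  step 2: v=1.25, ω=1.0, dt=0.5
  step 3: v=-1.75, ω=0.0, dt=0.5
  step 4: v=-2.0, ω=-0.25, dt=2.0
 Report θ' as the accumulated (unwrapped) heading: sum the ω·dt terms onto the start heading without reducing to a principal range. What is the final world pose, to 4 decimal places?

step 1: θ'=0.5000 (R=4.0000) → pose (5.4177, -1.0103, 0.5000)
step 2: θ'=1.0000 (R=1.2500) → pose (5.8703, -0.5887, 1.0000)
step 3: θ'=1.0000 (straight) → pose (5.3975, -1.3250, 1.0000)
step 4: θ'=0.5000 (R=8.0000) → pose (2.5011, -4.0233, 0.5000)

(2.5011, -4.0233, 0.5000)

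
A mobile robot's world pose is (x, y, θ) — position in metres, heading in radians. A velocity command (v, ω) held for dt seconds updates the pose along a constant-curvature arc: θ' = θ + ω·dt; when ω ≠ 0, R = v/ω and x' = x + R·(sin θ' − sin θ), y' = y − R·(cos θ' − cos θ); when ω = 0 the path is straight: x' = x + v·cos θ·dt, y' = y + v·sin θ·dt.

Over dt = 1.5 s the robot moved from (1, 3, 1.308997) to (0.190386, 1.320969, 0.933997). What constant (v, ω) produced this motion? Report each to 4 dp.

Δθ = 0.933997 − 1.308997 = -0.375000
ω = Δθ/dt = -0.375000/1.5 = -0.2500
R = −Δy/(cos θ' − cos θ) = 5.0000
v = R·ω = 5.0000·-0.2500 = -1.2500

v = -1.2500, ω = -0.2500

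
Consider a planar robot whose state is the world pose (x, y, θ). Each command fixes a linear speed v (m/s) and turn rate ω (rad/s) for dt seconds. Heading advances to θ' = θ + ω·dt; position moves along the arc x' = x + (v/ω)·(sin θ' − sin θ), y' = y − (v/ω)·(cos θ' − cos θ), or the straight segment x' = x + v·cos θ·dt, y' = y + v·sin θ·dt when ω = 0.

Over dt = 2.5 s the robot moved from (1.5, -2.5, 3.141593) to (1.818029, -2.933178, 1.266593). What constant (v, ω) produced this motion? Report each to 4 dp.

Δθ = 1.266593 − 3.141593 = -1.875000
ω = Δθ/dt = -1.875000/2.5 = -0.7500
R = −Δy/(cos θ' − cos θ) = 0.3333
v = R·ω = 0.3333·-0.7500 = -0.2500

v = -0.2500, ω = -0.7500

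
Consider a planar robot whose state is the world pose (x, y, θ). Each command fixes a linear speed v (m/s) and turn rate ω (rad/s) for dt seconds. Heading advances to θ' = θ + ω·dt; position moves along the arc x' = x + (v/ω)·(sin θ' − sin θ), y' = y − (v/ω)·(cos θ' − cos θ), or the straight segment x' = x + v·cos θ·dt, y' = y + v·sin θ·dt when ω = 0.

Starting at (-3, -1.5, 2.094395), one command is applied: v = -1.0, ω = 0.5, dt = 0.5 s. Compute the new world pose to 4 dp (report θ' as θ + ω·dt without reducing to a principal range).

(-2.6988, -1.8974, 2.3444)

θ' = 2.0944 + 0.5·0.5 = 2.3444
R = v/ω = -1.0/0.5 = -2.0000
x' = -3 + -2.0000·(sin 2.3444 − sin 2.0944) = -2.6988
y' = -1.5 − -2.0000·(cos 2.3444 − cos 2.0944) = -1.8974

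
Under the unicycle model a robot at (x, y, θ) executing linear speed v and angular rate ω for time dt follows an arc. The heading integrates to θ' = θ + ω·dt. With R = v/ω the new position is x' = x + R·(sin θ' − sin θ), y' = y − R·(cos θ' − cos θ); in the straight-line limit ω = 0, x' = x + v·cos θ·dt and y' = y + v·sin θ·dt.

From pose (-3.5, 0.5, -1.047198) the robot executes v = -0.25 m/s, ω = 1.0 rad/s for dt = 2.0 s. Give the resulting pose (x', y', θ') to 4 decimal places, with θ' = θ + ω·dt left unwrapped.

(-3.9203, 0.5199, 0.9528)

θ' = -1.0472 + 1.0·2.0 = 0.9528
R = v/ω = -0.25/1.0 = -0.2500
x' = -3.5 + -0.2500·(sin 0.9528 − sin -1.0472) = -3.9203
y' = 0.5 − -0.2500·(cos 0.9528 − cos -1.0472) = 0.5199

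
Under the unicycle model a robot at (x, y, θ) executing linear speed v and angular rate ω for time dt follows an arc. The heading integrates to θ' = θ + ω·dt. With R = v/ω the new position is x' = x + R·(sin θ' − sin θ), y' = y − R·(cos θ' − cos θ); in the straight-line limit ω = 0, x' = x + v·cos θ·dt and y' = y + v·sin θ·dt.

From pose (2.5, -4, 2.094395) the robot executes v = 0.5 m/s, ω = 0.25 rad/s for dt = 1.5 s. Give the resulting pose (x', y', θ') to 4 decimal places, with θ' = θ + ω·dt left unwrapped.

θ' = 2.0944 + 0.25·1.5 = 2.4694
R = v/ω = 0.5/0.25 = 2.0000
x' = 2.5 + 2.0000·(sin 2.4694 − sin 2.0944) = 2.0134
y' = -4 − 2.0000·(cos 2.4694 − cos 2.0944) = -3.4351

(2.0134, -3.4351, 2.4694)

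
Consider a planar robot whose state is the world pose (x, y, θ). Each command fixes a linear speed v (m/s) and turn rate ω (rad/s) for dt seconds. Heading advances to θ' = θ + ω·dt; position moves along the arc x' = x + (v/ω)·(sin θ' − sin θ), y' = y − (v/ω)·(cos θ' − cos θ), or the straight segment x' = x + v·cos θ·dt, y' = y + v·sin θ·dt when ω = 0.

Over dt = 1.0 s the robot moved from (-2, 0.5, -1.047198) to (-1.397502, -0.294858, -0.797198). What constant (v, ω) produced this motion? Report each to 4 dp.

Δθ = -0.797198 − -1.047198 = 0.250000
ω = Δθ/dt = 0.250000/1.0 = 0.2500
R = −Δy/(cos θ' − cos θ) = 4.0000
v = R·ω = 4.0000·0.2500 = 1.0000

v = 1.0000, ω = 0.2500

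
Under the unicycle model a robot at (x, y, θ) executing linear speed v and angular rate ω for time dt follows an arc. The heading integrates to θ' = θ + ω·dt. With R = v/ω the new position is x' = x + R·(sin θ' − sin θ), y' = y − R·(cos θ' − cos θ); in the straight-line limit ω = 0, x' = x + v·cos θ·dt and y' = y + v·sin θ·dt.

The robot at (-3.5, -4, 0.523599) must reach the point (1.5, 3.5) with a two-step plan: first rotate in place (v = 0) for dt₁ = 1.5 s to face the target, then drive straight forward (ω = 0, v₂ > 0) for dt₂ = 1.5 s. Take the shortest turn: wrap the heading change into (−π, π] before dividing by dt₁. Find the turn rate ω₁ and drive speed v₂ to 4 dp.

ω₁ = 0.3061, v₂ = 6.0093

heading to target = atan2(3.5−-4, 1.5−-3.5) = 0.9828
Δθ = wrap(0.9828 − 0.5236) = 0.4592; ω₁ = Δθ/dt₁ = 0.3061
distance = √((1.5−-3.5)² + (3.5−-4)²) = 9.0139; v₂ = distance/dt₂ = 6.0093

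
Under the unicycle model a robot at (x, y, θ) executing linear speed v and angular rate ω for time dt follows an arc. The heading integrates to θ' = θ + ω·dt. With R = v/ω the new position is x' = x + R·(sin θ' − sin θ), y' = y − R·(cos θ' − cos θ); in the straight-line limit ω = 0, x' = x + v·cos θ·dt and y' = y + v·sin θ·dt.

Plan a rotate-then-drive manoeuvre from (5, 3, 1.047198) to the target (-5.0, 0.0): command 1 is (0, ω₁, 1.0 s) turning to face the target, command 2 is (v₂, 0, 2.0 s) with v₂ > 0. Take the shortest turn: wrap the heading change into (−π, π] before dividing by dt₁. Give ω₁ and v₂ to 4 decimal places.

ω₁ = 2.3859, v₂ = 5.2202

heading to target = atan2(0−3, -5−5) = -2.8501
Δθ = wrap(-2.8501 − 1.0472) = 2.3859; ω₁ = Δθ/dt₁ = 2.3859
distance = √((-5−5)² + (0−3)²) = 10.4403; v₂ = distance/dt₂ = 5.2202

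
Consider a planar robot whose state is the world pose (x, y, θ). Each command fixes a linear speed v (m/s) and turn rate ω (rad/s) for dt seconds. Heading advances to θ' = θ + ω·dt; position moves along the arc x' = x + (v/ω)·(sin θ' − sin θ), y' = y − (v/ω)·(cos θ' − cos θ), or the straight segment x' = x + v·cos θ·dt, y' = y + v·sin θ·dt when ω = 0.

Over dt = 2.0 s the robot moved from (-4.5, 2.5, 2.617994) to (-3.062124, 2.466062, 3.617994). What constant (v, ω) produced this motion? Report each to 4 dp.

v = -0.7500, ω = 0.5000

Δθ = 3.617994 − 2.617994 = 1.000000
ω = Δθ/dt = 1.000000/2.0 = 0.5000
R = Δx/(sin θ' − sin θ) = -1.5000
v = R·ω = -1.5000·0.5000 = -0.7500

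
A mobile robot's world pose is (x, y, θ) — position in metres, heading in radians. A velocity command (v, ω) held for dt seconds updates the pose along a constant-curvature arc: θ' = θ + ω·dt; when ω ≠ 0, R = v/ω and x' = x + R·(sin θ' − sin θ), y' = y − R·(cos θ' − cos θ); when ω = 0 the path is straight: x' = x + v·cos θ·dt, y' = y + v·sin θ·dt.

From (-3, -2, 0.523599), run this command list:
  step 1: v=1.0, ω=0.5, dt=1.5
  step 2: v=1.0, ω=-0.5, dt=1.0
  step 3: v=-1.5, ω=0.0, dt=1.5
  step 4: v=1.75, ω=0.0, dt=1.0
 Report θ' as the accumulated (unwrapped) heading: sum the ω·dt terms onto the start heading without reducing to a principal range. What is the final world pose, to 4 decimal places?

step 1: θ'=1.2736 (R=2.0000) → pose (-2.0877, -0.8536, 1.2736)
step 2: θ'=0.7736 (R=-2.0000) → pose (-1.5728, -0.0085, 0.7736)
step 3: θ'=0.7736 (straight) → pose (-3.1824, -1.5806, 0.7736)
step 4: θ'=0.7736 (straight) → pose (-1.9305, -0.3579, 0.7736)

(-1.9305, -0.3579, 0.7736)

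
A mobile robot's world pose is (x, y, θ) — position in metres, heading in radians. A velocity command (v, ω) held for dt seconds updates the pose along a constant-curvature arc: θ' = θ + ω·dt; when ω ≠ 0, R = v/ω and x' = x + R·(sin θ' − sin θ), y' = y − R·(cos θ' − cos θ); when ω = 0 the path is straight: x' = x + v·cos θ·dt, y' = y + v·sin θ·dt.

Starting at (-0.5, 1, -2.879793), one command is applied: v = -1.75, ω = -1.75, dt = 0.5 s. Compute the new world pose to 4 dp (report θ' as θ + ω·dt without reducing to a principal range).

(0.3343, 0.8519, -3.7548)

θ' = -2.8798 + -1.75·0.5 = -3.7548
R = v/ω = -1.75/-1.75 = 1.0000
x' = -0.5 + 1.0000·(sin -3.7548 − sin -2.8798) = 0.3343
y' = 1 − 1.0000·(cos -3.7548 − cos -2.8798) = 0.8519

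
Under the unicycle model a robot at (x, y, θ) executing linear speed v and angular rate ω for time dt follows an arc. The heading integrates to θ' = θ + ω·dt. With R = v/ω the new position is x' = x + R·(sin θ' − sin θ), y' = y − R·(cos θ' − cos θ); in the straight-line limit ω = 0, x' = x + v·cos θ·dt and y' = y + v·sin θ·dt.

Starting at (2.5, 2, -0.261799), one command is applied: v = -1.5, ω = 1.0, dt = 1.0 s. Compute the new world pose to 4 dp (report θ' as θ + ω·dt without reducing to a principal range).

(1.1023, 1.6606, 0.7382)

θ' = -0.2618 + 1.0·1.0 = 0.7382
R = v/ω = -1.5/1.0 = -1.5000
x' = 2.5 + -1.5000·(sin 0.7382 − sin -0.2618) = 1.1023
y' = 2 − -1.5000·(cos 0.7382 − cos -0.2618) = 1.6606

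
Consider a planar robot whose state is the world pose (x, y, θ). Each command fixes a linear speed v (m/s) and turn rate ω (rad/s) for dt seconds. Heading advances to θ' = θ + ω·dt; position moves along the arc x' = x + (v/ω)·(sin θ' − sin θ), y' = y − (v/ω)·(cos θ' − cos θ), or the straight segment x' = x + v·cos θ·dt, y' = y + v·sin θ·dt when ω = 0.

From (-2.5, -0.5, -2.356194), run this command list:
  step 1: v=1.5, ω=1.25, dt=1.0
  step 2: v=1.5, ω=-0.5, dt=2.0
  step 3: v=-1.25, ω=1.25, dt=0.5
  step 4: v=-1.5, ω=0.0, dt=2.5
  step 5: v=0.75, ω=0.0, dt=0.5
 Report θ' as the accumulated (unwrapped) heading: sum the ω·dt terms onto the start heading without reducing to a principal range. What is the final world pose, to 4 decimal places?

(-2.9922, -0.7998, -1.4812)

step 1: θ'=-1.1062 (R=1.2000) → pose (-2.7243, -1.8862, -1.1062)
step 2: θ'=-2.1062 (R=-3.0000) → pose (-2.8261, -4.7610, -2.1062)
step 3: θ'=-1.4812 (R=-1.0000) → pose (-2.6902, -4.1613, -1.4812)
step 4: θ'=-1.4812 (straight) → pose (-3.0257, -0.4263, -1.4812)
step 5: θ'=-1.4812 (straight) → pose (-2.9922, -0.7998, -1.4812)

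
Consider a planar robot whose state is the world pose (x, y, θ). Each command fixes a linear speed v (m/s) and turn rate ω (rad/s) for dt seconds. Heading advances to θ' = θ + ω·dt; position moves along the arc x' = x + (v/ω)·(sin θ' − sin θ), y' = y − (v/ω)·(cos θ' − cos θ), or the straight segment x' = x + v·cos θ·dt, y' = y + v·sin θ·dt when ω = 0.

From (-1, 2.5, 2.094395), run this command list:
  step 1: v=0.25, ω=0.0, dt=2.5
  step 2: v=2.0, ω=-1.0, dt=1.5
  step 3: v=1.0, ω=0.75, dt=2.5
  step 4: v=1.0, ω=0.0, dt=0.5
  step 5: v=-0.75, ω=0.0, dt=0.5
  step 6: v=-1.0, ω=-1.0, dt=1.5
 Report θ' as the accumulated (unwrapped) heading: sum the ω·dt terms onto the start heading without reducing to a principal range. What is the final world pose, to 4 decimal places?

step 1: θ'=2.0944 (straight) → pose (-1.3125, 3.0413, 2.0944)
step 2: θ'=0.5944 (R=-2.0000) → pose (-0.7005, 5.6982, 0.5944)
step 3: θ'=2.4694 (R=1.3333) → pose (-0.6169, 7.8462, 2.4694)
step 4: θ'=2.4694 (straight) → pose (-1.0081, 8.1575, 2.4694)
step 5: θ'=2.4694 (straight) → pose (-0.7147, 7.9240, 2.4694)
step 6: θ'=0.9694 (R=1.0000) → pose (-0.5128, 6.5757, 0.9694)

(-0.5128, 6.5757, 0.9694)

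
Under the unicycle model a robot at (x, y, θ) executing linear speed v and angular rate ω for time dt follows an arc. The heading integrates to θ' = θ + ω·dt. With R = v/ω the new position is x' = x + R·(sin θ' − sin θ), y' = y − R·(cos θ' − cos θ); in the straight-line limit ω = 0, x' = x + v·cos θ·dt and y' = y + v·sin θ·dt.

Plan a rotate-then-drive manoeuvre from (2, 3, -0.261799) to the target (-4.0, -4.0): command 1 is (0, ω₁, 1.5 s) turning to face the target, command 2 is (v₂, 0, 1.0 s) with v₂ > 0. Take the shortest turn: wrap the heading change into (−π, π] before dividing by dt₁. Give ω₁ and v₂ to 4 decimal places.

heading to target = atan2(-4−3, -4−2) = -2.2794
Δθ = wrap(-2.2794 − -0.2618) = -2.0176; ω₁ = Δθ/dt₁ = -1.3451
distance = √((-4−2)² + (-4−3)²) = 9.2195; v₂ = distance/dt₂ = 9.2195

ω₁ = -1.3451, v₂ = 9.2195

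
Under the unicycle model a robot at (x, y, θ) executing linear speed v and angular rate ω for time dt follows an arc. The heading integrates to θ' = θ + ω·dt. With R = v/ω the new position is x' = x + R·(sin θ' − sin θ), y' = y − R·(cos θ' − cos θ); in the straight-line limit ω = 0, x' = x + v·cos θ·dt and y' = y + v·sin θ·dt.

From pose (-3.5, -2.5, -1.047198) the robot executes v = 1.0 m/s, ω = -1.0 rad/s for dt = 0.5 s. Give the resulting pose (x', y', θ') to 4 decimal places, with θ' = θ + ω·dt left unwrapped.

(-3.3663, -2.9764, -1.5472)

θ' = -1.0472 + -1.0·0.5 = -1.5472
R = v/ω = 1.0/-1.0 = -1.0000
x' = -3.5 + -1.0000·(sin -1.5472 − sin -1.0472) = -3.3663
y' = -2.5 − -1.0000·(cos -1.5472 − cos -1.0472) = -2.9764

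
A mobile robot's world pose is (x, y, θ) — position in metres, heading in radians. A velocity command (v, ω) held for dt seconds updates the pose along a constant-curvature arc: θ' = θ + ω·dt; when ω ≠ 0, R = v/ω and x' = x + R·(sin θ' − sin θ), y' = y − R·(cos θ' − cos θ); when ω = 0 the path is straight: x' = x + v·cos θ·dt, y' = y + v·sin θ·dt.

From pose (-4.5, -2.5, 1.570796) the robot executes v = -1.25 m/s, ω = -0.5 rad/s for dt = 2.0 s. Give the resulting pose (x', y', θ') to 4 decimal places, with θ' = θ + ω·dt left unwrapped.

(-5.6492, -4.6037, 0.5708)

θ' = 1.5708 + -0.5·2.0 = 0.5708
R = v/ω = -1.25/-0.5 = 2.5000
x' = -4.5 + 2.5000·(sin 0.5708 − sin 1.5708) = -5.6492
y' = -2.5 − 2.5000·(cos 0.5708 − cos 1.5708) = -4.6037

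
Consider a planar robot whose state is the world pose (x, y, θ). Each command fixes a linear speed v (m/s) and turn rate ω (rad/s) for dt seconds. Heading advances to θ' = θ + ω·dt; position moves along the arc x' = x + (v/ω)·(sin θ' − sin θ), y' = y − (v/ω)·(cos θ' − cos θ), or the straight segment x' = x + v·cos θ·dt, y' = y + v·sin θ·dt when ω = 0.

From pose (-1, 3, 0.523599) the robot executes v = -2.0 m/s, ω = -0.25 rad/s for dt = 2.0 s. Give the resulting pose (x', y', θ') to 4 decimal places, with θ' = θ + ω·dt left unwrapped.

(-4.8112, 1.9304, 0.0236)

θ' = 0.5236 + -0.25·2.0 = 0.0236
R = v/ω = -2.0/-0.25 = 8.0000
x' = -1 + 8.0000·(sin 0.0236 − sin 0.5236) = -4.8112
y' = 3 − 8.0000·(cos 0.0236 − cos 0.5236) = 1.9304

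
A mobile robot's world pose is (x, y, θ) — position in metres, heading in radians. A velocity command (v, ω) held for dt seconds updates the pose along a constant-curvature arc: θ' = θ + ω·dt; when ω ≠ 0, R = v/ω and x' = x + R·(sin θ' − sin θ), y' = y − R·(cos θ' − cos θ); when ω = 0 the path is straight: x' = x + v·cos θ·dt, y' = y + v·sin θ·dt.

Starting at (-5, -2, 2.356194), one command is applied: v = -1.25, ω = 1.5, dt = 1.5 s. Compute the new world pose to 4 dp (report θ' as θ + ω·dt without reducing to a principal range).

θ' = 2.3562 + 1.5·1.5 = 4.6062
R = v/ω = -1.25/1.5 = -0.8333
x' = -5 + -0.8333·(sin 4.6062 − sin 2.3562) = -3.5821
y' = -2 − -0.8333·(cos 4.6062 − cos 2.3562) = -1.4991

(-3.5821, -1.4991, 4.6062)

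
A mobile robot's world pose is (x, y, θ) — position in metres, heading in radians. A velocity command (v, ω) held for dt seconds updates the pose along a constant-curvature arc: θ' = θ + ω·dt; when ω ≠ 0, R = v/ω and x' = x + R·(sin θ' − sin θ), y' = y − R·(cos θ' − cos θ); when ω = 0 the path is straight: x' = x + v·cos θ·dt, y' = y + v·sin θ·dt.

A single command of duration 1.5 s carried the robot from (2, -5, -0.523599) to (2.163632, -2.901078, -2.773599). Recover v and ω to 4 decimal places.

v = -1.7500, ω = -1.5000

Δθ = -2.773599 − -0.523599 = -2.250000
ω = Δθ/dt = -2.250000/1.5 = -1.5000
R = −Δy/(cos θ' − cos θ) = 1.1667
v = R·ω = 1.1667·-1.5000 = -1.7500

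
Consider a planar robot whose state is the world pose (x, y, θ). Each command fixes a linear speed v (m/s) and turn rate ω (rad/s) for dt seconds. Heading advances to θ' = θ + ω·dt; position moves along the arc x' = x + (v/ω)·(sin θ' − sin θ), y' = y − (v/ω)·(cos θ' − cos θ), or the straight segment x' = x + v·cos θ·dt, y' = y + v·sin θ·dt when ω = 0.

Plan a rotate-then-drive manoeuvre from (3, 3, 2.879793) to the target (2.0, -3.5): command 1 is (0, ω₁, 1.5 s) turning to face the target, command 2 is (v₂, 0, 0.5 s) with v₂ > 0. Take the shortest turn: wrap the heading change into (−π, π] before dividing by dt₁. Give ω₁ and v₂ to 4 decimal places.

ω₁ = 1.1200, v₂ = 13.1529

heading to target = atan2(-3.5−3, 2−3) = -1.7234
Δθ = wrap(-1.7234 − 2.8798) = 1.6799; ω₁ = Δθ/dt₁ = 1.1200
distance = √((2−3)² + (-3.5−3)²) = 6.5765; v₂ = distance/dt₂ = 13.1529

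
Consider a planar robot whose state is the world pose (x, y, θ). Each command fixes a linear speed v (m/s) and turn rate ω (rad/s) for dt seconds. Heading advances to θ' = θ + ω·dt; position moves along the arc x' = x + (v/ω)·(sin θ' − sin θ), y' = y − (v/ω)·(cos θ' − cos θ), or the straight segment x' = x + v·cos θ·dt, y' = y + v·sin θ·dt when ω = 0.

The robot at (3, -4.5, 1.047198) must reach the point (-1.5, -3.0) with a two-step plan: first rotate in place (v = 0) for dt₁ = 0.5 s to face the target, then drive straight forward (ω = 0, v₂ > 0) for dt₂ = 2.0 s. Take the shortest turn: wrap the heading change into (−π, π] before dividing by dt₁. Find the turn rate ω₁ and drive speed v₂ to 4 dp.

heading to target = atan2(-3−-4.5, -1.5−3) = 2.8198
Δθ = wrap(2.8198 − 1.0472) = 1.7726; ω₁ = Δθ/dt₁ = 3.5453
distance = √((-1.5−3)² + (-3−-4.5)²) = 4.7434; v₂ = distance/dt₂ = 2.3717

ω₁ = 3.5453, v₂ = 2.3717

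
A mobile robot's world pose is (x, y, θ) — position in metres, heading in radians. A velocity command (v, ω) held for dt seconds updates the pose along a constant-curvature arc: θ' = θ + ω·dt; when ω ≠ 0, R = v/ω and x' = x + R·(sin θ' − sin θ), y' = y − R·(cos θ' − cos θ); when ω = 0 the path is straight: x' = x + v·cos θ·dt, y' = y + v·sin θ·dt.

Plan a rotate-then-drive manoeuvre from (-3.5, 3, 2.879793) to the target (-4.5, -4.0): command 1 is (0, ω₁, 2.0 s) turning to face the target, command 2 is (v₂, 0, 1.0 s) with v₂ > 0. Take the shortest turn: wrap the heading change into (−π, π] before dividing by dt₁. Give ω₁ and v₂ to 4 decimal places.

ω₁ = 0.8453, v₂ = 7.0711

heading to target = atan2(-4−3, -4.5−-3.5) = -1.7127
Δθ = wrap(-1.7127 − 2.8798) = 1.6907; ω₁ = Δθ/dt₁ = 0.8453
distance = √((-4.5−-3.5)² + (-4−3)²) = 7.0711; v₂ = distance/dt₂ = 7.0711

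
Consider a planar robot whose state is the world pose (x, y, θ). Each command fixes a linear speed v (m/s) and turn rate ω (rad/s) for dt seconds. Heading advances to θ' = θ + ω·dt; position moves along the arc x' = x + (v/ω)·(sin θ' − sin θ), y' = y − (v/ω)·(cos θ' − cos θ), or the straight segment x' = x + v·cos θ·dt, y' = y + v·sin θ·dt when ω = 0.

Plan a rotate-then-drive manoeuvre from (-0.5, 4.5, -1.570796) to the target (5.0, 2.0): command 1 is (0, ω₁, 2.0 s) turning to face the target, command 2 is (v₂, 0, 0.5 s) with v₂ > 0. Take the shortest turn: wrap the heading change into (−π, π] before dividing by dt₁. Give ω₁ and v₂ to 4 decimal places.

ω₁ = 0.5721, v₂ = 12.0830

heading to target = atan2(2−4.5, 5−-0.5) = -0.4266
Δθ = wrap(-0.4266 − -1.5708) = 1.1442; ω₁ = Δθ/dt₁ = 0.5721
distance = √((5−-0.5)² + (2−4.5)²) = 6.0415; v₂ = distance/dt₂ = 12.0830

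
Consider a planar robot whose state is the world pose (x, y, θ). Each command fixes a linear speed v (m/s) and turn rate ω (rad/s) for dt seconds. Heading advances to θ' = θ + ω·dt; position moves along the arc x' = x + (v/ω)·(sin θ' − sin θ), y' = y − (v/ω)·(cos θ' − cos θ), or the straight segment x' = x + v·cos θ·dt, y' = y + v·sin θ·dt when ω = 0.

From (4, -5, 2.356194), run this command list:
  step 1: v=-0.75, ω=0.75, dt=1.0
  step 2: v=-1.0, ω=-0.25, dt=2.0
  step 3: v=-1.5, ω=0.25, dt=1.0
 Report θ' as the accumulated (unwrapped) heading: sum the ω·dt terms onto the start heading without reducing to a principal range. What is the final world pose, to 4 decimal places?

(7.9428, -6.4464, 2.8562)

step 1: θ'=3.1062 (R=-1.0000) → pose (4.6717, -5.2923, 3.1062)
step 2: θ'=2.6062 (R=4.0000) → pose (6.5709, -5.8495, 2.6062)
step 3: θ'=2.8562 (R=-6.0000) → pose (7.9428, -6.4464, 2.8562)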